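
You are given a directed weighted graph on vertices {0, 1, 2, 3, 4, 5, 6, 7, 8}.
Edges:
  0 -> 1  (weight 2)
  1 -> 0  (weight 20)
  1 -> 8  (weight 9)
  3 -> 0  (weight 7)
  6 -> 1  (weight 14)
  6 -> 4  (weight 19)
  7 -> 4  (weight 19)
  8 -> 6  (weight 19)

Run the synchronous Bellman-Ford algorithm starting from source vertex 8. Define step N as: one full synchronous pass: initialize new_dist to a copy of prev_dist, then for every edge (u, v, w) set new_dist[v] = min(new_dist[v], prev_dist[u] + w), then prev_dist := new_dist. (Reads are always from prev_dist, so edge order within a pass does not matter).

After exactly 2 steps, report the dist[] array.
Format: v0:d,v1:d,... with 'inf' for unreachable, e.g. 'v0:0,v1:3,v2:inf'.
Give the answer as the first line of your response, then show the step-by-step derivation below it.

v0:inf,v1:33,v2:inf,v3:inf,v4:38,v5:inf,v6:19,v7:inf,v8:0

step 1: dist = v0:inf,v1:inf,v2:inf,v3:inf,v4:inf,v5:inf,v6:19,v7:inf,v8:0
step 2: dist = v0:inf,v1:33,v2:inf,v3:inf,v4:38,v5:inf,v6:19,v7:inf,v8:0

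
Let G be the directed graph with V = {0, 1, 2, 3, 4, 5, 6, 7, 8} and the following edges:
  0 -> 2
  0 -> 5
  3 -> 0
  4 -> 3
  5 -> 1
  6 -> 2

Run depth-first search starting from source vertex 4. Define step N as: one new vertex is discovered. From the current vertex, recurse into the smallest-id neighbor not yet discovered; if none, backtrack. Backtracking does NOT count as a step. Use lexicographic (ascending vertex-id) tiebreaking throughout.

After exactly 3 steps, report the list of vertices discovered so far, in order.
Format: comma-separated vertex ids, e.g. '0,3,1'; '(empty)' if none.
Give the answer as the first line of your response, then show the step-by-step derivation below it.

4,3,0

step 1: discover 4; path=4; order=4
step 2: discover 3; path=4>3; order=4,3
step 3: discover 0; path=4>3>0; order=4,3,0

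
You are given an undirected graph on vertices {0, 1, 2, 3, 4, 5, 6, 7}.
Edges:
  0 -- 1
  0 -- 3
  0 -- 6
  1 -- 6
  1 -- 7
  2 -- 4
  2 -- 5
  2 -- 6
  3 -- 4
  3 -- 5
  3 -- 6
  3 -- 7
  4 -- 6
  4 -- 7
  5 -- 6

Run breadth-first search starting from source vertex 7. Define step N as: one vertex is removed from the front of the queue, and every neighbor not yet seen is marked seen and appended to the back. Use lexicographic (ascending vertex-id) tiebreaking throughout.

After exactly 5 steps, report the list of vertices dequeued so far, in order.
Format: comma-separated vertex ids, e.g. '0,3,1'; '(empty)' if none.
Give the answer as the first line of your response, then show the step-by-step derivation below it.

7,1,3,4,0

step 1: dequeue 7; queue=[1,3,4]; order=7
step 2: dequeue 1; queue=[3,4,0,6]; order=7,1
step 3: dequeue 3; queue=[4,0,6,5]; order=7,1,3
step 4: dequeue 4; queue=[0,6,5,2]; order=7,1,3,4
step 5: dequeue 0; queue=[6,5,2]; order=7,1,3,4,0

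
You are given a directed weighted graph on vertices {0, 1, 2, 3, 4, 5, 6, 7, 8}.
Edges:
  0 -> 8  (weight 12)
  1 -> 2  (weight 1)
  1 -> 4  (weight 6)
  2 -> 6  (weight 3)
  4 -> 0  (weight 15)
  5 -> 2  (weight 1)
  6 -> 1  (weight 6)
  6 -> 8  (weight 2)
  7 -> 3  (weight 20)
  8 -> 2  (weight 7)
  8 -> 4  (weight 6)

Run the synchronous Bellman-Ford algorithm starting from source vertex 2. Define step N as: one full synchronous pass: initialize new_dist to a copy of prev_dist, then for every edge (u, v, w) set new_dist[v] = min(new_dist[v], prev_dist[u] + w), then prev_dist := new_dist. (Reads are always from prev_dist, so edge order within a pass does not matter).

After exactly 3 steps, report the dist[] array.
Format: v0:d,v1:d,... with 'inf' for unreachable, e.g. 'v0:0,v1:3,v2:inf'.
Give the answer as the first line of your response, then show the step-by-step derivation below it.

v0:inf,v1:9,v2:0,v3:inf,v4:11,v5:inf,v6:3,v7:inf,v8:5

step 1: dist = v0:inf,v1:inf,v2:0,v3:inf,v4:inf,v5:inf,v6:3,v7:inf,v8:inf
step 2: dist = v0:inf,v1:9,v2:0,v3:inf,v4:inf,v5:inf,v6:3,v7:inf,v8:5
step 3: dist = v0:inf,v1:9,v2:0,v3:inf,v4:11,v5:inf,v6:3,v7:inf,v8:5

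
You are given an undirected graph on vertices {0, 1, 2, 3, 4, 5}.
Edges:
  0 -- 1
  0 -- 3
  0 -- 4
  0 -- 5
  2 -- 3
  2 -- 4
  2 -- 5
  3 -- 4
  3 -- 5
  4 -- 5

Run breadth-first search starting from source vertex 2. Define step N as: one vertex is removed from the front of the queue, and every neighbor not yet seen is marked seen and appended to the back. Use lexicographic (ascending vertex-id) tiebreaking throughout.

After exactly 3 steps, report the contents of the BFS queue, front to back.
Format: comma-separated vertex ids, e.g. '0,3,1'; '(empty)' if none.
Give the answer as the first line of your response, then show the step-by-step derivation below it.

5,0

step 1: dequeue 2; queue=[3,4,5]; order=2
step 2: dequeue 3; queue=[4,5,0]; order=2,3
step 3: dequeue 4; queue=[5,0]; order=2,3,4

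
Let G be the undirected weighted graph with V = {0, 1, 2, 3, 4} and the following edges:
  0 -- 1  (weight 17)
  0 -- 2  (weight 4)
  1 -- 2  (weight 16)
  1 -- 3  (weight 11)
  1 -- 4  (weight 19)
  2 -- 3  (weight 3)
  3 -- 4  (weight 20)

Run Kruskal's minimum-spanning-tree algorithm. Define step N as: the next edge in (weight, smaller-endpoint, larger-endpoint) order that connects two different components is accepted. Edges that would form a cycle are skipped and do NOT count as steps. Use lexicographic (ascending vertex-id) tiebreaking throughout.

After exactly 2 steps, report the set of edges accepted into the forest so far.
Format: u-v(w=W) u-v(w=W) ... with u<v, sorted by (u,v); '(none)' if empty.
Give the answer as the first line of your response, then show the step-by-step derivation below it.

0-2(w=4) 2-3(w=3)

step 1: add edge 2-3 (w=3); MST = {2-3(w=3)}
step 2: add edge 0-2 (w=4); MST = {0-2(w=4) 2-3(w=3)}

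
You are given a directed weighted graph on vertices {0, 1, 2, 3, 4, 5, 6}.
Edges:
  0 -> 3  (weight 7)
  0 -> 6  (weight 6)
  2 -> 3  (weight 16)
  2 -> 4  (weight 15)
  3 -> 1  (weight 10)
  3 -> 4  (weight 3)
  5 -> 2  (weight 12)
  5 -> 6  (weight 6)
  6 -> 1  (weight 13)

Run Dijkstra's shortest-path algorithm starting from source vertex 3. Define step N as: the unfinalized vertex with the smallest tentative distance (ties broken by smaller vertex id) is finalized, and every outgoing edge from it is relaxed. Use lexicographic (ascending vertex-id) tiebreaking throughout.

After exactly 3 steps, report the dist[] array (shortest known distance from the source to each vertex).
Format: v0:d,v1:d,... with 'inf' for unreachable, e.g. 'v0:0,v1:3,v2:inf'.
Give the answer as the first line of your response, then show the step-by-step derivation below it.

v0:inf,v1:10,v2:inf,v3:0,v4:3,v5:inf,v6:inf

step 1: dist = v0:inf,v1:10,v2:inf,v3:0,v4:3,v5:inf,v6:inf
step 2: dist = v0:inf,v1:10,v2:inf,v3:0,v4:3,v5:inf,v6:inf
step 3: dist = v0:inf,v1:10,v2:inf,v3:0,v4:3,v5:inf,v6:inf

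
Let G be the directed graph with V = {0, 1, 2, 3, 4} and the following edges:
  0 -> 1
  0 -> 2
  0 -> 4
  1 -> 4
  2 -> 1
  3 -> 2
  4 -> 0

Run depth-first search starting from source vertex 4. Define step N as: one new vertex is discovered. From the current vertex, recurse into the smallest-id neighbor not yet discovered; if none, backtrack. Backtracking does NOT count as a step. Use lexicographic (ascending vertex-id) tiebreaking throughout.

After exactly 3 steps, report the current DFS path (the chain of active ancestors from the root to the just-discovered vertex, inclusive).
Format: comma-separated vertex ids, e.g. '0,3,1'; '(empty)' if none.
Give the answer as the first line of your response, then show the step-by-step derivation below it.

4,0,1

step 1: discover 4; path=4; order=4
step 2: discover 0; path=4>0; order=4,0
step 3: discover 1; path=4>0>1; order=4,0,1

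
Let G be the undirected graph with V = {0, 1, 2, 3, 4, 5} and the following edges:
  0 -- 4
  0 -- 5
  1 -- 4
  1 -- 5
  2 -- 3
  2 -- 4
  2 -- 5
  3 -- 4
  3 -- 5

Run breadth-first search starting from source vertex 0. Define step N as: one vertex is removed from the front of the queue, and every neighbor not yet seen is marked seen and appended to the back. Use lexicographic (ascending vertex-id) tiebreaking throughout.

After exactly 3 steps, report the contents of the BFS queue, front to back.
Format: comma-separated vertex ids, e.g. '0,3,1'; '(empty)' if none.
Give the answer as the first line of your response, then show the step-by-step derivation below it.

1,2,3

step 1: dequeue 0; queue=[4,5]; order=0
step 2: dequeue 4; queue=[5,1,2,3]; order=0,4
step 3: dequeue 5; queue=[1,2,3]; order=0,4,5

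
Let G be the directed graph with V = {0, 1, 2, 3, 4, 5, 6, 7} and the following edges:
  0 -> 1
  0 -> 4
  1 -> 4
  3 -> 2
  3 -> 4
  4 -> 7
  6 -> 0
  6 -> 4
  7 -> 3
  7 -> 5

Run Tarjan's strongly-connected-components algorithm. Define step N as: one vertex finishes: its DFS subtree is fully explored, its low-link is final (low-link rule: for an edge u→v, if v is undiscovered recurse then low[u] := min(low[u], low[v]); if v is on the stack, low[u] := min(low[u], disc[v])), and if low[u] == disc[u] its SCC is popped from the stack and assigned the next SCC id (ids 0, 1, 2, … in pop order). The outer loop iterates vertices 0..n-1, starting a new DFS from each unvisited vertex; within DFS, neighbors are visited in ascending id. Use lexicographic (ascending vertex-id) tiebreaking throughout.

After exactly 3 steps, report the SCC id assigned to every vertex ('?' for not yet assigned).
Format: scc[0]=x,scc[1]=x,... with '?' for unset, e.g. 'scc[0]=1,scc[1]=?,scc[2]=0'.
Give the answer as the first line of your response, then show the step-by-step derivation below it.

scc[0]=?,scc[1]=?,scc[2]=0,scc[3]=?,scc[4]=?,scc[5]=1,scc[6]=?,scc[7]=?

step 1: low=(low[0]=0,low[1]=1,low[2]=5,low[3]=4,low[4]=2,low[5]=?,low[6]=?,low[7]=3); scc=(scc[0]=?,scc[1]=?,scc[2]=0,scc[3]=?,scc[4]=?,scc[5]=?,scc[6]=?,scc[7]=?)
step 2: low=(low[0]=0,low[1]=1,low[2]=5,low[3]=2,low[4]=2,low[5]=?,low[6]=?,low[7]=3); scc=(scc[0]=?,scc[1]=?,scc[2]=0,scc[3]=?,scc[4]=?,scc[5]=?,scc[6]=?,scc[7]=?)
step 3: low=(low[0]=0,low[1]=1,low[2]=5,low[3]=2,low[4]=2,low[5]=6,low[6]=?,low[7]=2); scc=(scc[0]=?,scc[1]=?,scc[2]=0,scc[3]=?,scc[4]=?,scc[5]=1,scc[6]=?,scc[7]=?)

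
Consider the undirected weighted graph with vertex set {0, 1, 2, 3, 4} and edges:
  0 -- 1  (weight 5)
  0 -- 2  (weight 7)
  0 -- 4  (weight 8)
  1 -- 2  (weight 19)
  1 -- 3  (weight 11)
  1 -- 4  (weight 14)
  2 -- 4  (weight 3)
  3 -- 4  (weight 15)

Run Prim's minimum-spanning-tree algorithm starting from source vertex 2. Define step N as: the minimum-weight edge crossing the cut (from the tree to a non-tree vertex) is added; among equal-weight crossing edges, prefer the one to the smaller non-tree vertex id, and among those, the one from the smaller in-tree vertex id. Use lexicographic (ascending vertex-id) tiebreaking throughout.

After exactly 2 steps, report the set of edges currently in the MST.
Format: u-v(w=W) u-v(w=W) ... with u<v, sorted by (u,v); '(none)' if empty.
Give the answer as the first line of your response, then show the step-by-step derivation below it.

0-2(w=7) 2-4(w=3)

step 1: add edge 2-4 (w=3); MST = {2-4(w=3)}
step 2: add edge 0-2 (w=7); MST = {0-2(w=7) 2-4(w=3)}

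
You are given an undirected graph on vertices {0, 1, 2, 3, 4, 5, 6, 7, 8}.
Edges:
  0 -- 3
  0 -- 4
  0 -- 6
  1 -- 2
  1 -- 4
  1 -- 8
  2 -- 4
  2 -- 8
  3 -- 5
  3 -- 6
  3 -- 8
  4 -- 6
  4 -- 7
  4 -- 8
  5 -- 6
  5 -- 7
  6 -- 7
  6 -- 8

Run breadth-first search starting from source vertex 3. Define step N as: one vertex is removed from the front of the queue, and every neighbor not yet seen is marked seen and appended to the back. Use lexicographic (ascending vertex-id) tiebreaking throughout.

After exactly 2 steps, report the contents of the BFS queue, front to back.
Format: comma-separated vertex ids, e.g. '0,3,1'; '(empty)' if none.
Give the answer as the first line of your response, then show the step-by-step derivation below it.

5,6,8,4

step 1: dequeue 3; queue=[0,5,6,8]; order=3
step 2: dequeue 0; queue=[5,6,8,4]; order=3,0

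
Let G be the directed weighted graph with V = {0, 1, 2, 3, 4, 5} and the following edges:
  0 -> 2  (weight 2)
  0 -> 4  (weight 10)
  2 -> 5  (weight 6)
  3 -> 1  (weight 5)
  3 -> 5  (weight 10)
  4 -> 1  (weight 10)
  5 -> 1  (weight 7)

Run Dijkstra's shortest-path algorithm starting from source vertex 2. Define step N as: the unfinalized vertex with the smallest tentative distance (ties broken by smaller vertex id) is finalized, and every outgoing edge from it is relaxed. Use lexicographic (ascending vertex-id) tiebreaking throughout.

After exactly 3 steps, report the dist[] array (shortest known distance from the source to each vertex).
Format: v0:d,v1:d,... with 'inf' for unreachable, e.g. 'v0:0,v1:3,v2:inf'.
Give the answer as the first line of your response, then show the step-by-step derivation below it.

v0:inf,v1:13,v2:0,v3:inf,v4:inf,v5:6

step 1: dist = v0:inf,v1:inf,v2:0,v3:inf,v4:inf,v5:6
step 2: dist = v0:inf,v1:13,v2:0,v3:inf,v4:inf,v5:6
step 3: dist = v0:inf,v1:13,v2:0,v3:inf,v4:inf,v5:6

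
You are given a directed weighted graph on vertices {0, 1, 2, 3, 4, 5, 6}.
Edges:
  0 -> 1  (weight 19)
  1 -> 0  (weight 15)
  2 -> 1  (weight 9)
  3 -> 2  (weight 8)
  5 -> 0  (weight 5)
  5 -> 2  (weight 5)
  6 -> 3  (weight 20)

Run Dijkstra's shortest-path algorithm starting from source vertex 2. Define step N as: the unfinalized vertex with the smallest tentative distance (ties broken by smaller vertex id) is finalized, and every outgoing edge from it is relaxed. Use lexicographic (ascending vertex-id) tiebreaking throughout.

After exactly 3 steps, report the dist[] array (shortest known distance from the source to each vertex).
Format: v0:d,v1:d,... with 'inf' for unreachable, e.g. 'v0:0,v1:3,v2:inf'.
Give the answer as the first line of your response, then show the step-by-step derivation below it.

v0:24,v1:9,v2:0,v3:inf,v4:inf,v5:inf,v6:inf

step 1: dist = v0:inf,v1:9,v2:0,v3:inf,v4:inf,v5:inf,v6:inf
step 2: dist = v0:24,v1:9,v2:0,v3:inf,v4:inf,v5:inf,v6:inf
step 3: dist = v0:24,v1:9,v2:0,v3:inf,v4:inf,v5:inf,v6:inf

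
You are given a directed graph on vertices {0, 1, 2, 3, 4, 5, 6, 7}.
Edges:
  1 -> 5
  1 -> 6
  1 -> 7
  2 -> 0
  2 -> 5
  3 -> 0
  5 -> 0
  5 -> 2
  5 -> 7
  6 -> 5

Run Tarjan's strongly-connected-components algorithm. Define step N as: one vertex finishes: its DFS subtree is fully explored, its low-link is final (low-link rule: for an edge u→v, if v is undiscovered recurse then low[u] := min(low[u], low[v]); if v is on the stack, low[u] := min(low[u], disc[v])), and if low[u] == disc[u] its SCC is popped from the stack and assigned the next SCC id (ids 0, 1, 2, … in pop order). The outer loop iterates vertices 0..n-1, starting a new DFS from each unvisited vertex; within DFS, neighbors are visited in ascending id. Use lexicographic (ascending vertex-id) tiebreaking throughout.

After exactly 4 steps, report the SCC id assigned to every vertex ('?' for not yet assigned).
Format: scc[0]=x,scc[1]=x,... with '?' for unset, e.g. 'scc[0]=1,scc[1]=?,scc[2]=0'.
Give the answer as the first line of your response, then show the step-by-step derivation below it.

scc[0]=0,scc[1]=?,scc[2]=2,scc[3]=?,scc[4]=?,scc[5]=2,scc[6]=?,scc[7]=1

step 1: low=(low[0]=0,low[1]=?,low[2]=?,low[3]=?,low[4]=?,low[5]=?,low[6]=?,low[7]=?); scc=(scc[0]=0,scc[1]=?,scc[2]=?,scc[3]=?,scc[4]=?,scc[5]=?,scc[6]=?,scc[7]=?)
step 2: low=(low[0]=0,low[1]=1,low[2]=2,low[3]=?,low[4]=?,low[5]=2,low[6]=?,low[7]=?); scc=(scc[0]=0,scc[1]=?,scc[2]=?,scc[3]=?,scc[4]=?,scc[5]=?,scc[6]=?,scc[7]=?)
step 3: low=(low[0]=0,low[1]=1,low[2]=2,low[3]=?,low[4]=?,low[5]=2,low[6]=?,low[7]=4); scc=(scc[0]=0,scc[1]=?,scc[2]=?,scc[3]=?,scc[4]=?,scc[5]=?,scc[6]=?,scc[7]=1)
step 4: low=(low[0]=0,low[1]=1,low[2]=2,low[3]=?,low[4]=?,low[5]=2,low[6]=?,low[7]=4); scc=(scc[0]=0,scc[1]=?,scc[2]=2,scc[3]=?,scc[4]=?,scc[5]=2,scc[6]=?,scc[7]=1)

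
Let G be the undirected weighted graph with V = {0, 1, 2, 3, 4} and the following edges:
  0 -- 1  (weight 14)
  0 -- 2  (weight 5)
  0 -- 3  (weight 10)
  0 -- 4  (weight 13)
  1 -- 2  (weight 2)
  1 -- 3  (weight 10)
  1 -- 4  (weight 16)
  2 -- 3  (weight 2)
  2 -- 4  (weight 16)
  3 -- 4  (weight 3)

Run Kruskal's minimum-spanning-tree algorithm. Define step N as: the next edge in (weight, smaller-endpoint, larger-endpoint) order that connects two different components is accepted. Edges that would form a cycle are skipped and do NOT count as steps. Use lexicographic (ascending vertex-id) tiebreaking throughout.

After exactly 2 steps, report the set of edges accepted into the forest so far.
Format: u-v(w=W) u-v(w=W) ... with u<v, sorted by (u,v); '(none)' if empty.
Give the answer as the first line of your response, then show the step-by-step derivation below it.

1-2(w=2) 2-3(w=2)

step 1: add edge 1-2 (w=2); MST = {1-2(w=2)}
step 2: add edge 2-3 (w=2); MST = {1-2(w=2) 2-3(w=2)}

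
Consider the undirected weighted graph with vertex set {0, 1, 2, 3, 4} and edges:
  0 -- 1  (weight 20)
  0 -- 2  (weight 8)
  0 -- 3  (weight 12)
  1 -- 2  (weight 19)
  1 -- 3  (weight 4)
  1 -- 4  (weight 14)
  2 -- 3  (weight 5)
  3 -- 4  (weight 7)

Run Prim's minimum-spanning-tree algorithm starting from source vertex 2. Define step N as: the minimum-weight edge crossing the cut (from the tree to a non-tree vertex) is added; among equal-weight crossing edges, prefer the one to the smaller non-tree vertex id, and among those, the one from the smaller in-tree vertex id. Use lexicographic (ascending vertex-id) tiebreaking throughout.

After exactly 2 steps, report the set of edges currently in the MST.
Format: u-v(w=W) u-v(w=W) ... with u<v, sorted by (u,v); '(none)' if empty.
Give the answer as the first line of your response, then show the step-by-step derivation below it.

1-3(w=4) 2-3(w=5)

step 1: add edge 2-3 (w=5); MST = {2-3(w=5)}
step 2: add edge 1-3 (w=4); MST = {1-3(w=4) 2-3(w=5)}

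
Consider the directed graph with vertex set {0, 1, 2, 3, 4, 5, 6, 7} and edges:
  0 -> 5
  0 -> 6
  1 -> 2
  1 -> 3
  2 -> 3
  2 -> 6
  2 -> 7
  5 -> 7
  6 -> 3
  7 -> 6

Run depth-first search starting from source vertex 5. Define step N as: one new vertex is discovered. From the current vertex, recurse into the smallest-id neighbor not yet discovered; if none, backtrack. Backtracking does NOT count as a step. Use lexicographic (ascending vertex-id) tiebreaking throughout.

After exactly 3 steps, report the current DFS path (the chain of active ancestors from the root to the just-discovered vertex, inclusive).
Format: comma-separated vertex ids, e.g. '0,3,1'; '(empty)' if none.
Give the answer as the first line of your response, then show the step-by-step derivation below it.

5,7,6

step 1: discover 5; path=5; order=5
step 2: discover 7; path=5>7; order=5,7
step 3: discover 6; path=5>7>6; order=5,7,6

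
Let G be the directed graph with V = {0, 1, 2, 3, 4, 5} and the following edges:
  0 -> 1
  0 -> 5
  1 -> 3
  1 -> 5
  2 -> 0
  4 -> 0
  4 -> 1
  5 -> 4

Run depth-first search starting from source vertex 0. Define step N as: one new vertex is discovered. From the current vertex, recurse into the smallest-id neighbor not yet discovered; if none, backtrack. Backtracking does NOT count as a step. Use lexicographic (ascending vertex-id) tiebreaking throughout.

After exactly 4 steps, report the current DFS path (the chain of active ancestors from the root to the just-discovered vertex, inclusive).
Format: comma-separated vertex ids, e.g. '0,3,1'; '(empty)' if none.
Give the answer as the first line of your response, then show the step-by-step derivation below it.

0,1,5

step 1: discover 0; path=0; order=0
step 2: discover 1; path=0>1; order=0,1
step 3: discover 3; path=0>1>3; order=0,1,3
step 4: discover 5; path=0>1>5; order=0,1,3,5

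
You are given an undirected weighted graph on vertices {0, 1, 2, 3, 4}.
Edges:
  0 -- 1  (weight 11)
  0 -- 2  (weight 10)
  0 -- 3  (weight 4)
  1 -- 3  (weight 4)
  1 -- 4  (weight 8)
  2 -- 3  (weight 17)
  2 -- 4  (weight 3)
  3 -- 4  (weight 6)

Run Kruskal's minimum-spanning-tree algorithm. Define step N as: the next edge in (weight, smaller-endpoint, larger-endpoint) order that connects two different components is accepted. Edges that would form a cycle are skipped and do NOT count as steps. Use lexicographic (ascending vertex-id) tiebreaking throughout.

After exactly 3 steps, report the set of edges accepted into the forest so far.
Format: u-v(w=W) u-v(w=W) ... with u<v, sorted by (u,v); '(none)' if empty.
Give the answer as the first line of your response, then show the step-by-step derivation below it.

0-3(w=4) 1-3(w=4) 2-4(w=3)

step 1: add edge 2-4 (w=3); MST = {2-4(w=3)}
step 2: add edge 0-3 (w=4); MST = {0-3(w=4) 2-4(w=3)}
step 3: add edge 1-3 (w=4); MST = {0-3(w=4) 1-3(w=4) 2-4(w=3)}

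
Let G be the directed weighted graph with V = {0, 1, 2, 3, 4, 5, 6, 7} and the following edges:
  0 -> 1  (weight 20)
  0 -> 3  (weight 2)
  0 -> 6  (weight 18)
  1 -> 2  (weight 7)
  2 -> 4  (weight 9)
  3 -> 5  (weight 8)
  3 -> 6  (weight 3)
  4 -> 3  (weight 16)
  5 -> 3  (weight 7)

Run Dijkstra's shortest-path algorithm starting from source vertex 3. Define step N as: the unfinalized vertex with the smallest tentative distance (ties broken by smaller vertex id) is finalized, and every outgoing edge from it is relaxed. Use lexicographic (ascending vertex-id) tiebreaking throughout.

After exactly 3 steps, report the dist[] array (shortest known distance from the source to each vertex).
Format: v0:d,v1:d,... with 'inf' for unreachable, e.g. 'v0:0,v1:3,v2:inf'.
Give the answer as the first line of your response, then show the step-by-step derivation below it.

v0:inf,v1:inf,v2:inf,v3:0,v4:inf,v5:8,v6:3,v7:inf

step 1: dist = v0:inf,v1:inf,v2:inf,v3:0,v4:inf,v5:8,v6:3,v7:inf
step 2: dist = v0:inf,v1:inf,v2:inf,v3:0,v4:inf,v5:8,v6:3,v7:inf
step 3: dist = v0:inf,v1:inf,v2:inf,v3:0,v4:inf,v5:8,v6:3,v7:inf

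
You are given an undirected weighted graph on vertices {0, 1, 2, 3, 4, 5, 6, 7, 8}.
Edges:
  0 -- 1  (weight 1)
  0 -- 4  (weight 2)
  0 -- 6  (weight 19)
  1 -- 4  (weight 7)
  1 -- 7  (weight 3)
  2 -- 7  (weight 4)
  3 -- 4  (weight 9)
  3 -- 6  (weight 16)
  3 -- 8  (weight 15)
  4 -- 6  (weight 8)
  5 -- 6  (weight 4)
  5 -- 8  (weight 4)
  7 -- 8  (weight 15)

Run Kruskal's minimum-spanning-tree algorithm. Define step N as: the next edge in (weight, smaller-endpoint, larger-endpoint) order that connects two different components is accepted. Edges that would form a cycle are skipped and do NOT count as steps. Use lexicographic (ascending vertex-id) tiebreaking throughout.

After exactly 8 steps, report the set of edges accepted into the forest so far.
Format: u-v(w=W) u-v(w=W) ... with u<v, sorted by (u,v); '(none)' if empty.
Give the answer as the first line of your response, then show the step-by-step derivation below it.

0-1(w=1) 0-4(w=2) 1-7(w=3) 2-7(w=4) 3-4(w=9) 4-6(w=8) 5-6(w=4) 5-8(w=4)

step 1: add edge 0-1 (w=1); MST = {0-1(w=1)}
step 2: add edge 0-4 (w=2); MST = {0-1(w=1) 0-4(w=2)}
step 3: add edge 1-7 (w=3); MST = {0-1(w=1) 0-4(w=2) 1-7(w=3)}
step 4: add edge 2-7 (w=4); MST = {0-1(w=1) 0-4(w=2) 1-7(w=3) 2-7(w=4)}
step 5: add edge 5-6 (w=4); MST = {0-1(w=1) 0-4(w=2) 1-7(w=3) 2-7(w=4) 5-6(w=4)}
step 6: add edge 5-8 (w=4); MST = {0-1(w=1) 0-4(w=2) 1-7(w=3) 2-7(w=4) 5-6(w=4) 5-8(w=4)}
step 7: add edge 4-6 (w=8); MST = {0-1(w=1) 0-4(w=2) 1-7(w=3) 2-7(w=4) 4-6(w=8) 5-6(w=4) 5-8(w=4)}
step 8: add edge 3-4 (w=9); MST = {0-1(w=1) 0-4(w=2) 1-7(w=3) 2-7(w=4) 3-4(w=9) 4-6(w=8) 5-6(w=4) 5-8(w=4)}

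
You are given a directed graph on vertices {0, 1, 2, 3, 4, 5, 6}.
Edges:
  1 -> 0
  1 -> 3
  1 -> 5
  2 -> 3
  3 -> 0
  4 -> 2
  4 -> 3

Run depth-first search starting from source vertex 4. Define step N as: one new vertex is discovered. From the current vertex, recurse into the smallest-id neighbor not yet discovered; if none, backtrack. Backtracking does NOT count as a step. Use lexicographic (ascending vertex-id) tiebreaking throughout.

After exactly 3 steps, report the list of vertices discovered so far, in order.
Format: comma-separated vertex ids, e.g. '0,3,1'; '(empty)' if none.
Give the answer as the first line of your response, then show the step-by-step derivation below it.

4,2,3

step 1: discover 4; path=4; order=4
step 2: discover 2; path=4>2; order=4,2
step 3: discover 3; path=4>2>3; order=4,2,3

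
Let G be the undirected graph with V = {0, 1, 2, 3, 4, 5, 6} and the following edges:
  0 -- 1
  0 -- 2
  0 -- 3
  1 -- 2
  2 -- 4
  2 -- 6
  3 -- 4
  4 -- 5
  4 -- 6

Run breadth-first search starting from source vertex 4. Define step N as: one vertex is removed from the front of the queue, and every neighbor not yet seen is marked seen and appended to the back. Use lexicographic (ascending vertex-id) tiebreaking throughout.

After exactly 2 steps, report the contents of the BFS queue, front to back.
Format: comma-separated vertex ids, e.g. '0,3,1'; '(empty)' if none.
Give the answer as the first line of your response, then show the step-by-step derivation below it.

3,5,6,0,1

step 1: dequeue 4; queue=[2,3,5,6]; order=4
step 2: dequeue 2; queue=[3,5,6,0,1]; order=4,2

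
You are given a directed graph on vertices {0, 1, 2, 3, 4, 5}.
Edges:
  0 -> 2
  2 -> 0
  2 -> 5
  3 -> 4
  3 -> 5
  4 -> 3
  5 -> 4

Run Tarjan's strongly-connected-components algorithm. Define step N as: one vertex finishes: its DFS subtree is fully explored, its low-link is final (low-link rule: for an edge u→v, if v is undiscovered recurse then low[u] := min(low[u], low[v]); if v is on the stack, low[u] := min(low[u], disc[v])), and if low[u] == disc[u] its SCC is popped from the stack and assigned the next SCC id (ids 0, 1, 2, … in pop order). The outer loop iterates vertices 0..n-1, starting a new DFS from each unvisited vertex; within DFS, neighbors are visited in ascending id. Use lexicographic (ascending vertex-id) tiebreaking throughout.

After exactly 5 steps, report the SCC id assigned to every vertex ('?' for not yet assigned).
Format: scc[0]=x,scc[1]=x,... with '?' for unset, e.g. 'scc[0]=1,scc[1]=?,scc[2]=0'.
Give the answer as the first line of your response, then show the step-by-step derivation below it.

scc[0]=1,scc[1]=?,scc[2]=1,scc[3]=0,scc[4]=0,scc[5]=0

step 1: low=(low[0]=0,low[1]=?,low[2]=0,low[3]=2,low[4]=3,low[5]=2); scc=(scc[0]=?,scc[1]=?,scc[2]=?,scc[3]=?,scc[4]=?,scc[5]=?)
step 2: low=(low[0]=0,low[1]=?,low[2]=0,low[3]=2,low[4]=2,low[5]=2); scc=(scc[0]=?,scc[1]=?,scc[2]=?,scc[3]=?,scc[4]=?,scc[5]=?)
step 3: low=(low[0]=0,low[1]=?,low[2]=0,low[3]=2,low[4]=2,low[5]=2); scc=(scc[0]=?,scc[1]=?,scc[2]=?,scc[3]=0,scc[4]=0,scc[5]=0)
step 4: low=(low[0]=0,low[1]=?,low[2]=0,low[3]=2,low[4]=2,low[5]=2); scc=(scc[0]=?,scc[1]=?,scc[2]=?,scc[3]=0,scc[4]=0,scc[5]=0)
step 5: low=(low[0]=0,low[1]=?,low[2]=0,low[3]=2,low[4]=2,low[5]=2); scc=(scc[0]=1,scc[1]=?,scc[2]=1,scc[3]=0,scc[4]=0,scc[5]=0)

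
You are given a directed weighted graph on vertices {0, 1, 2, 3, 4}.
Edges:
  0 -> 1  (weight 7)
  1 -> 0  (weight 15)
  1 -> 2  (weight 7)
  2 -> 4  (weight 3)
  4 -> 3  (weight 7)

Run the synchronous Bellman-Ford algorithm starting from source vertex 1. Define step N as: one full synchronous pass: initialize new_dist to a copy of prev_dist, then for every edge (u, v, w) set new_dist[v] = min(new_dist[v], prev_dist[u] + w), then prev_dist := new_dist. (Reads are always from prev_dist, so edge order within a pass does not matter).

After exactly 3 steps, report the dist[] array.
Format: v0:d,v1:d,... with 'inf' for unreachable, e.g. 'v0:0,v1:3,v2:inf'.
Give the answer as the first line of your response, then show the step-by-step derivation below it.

v0:15,v1:0,v2:7,v3:17,v4:10

step 1: dist = v0:15,v1:0,v2:7,v3:inf,v4:inf
step 2: dist = v0:15,v1:0,v2:7,v3:inf,v4:10
step 3: dist = v0:15,v1:0,v2:7,v3:17,v4:10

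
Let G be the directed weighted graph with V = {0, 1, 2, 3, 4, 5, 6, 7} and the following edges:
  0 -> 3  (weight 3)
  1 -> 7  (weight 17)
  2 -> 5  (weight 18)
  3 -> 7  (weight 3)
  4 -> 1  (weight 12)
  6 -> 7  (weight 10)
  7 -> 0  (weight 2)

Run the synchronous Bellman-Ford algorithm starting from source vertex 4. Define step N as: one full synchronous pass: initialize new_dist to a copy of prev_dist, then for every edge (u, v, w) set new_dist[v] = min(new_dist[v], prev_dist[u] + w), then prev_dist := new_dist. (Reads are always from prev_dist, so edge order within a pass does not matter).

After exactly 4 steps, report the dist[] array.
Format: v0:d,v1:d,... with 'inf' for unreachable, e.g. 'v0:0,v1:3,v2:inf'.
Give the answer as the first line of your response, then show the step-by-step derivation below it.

v0:31,v1:12,v2:inf,v3:34,v4:0,v5:inf,v6:inf,v7:29

step 1: dist = v0:inf,v1:12,v2:inf,v3:inf,v4:0,v5:inf,v6:inf,v7:inf
step 2: dist = v0:inf,v1:12,v2:inf,v3:inf,v4:0,v5:inf,v6:inf,v7:29
step 3: dist = v0:31,v1:12,v2:inf,v3:inf,v4:0,v5:inf,v6:inf,v7:29
step 4: dist = v0:31,v1:12,v2:inf,v3:34,v4:0,v5:inf,v6:inf,v7:29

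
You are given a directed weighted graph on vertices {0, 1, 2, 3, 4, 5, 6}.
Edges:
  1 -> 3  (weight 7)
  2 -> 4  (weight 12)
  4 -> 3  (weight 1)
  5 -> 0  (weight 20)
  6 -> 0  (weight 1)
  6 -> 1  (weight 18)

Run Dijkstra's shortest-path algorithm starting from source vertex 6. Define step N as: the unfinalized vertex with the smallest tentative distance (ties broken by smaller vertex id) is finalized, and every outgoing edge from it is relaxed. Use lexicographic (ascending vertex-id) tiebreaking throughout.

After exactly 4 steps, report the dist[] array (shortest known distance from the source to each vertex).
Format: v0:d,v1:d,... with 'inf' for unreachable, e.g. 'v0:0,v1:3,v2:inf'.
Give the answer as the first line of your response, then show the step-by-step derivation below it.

v0:1,v1:18,v2:inf,v3:25,v4:inf,v5:inf,v6:0

step 1: dist = v0:1,v1:18,v2:inf,v3:inf,v4:inf,v5:inf,v6:0
step 2: dist = v0:1,v1:18,v2:inf,v3:inf,v4:inf,v5:inf,v6:0
step 3: dist = v0:1,v1:18,v2:inf,v3:25,v4:inf,v5:inf,v6:0
step 4: dist = v0:1,v1:18,v2:inf,v3:25,v4:inf,v5:inf,v6:0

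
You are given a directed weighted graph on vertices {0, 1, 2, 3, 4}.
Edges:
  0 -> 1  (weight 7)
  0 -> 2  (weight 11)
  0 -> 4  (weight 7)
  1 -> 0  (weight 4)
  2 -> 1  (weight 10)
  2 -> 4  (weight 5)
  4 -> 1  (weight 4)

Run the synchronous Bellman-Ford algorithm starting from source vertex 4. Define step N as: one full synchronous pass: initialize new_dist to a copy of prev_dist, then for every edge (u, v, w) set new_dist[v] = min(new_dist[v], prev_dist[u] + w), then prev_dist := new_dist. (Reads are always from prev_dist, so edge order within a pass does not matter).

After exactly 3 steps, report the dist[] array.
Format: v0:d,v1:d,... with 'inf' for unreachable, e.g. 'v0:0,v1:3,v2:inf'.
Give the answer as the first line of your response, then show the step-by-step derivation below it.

v0:8,v1:4,v2:19,v3:inf,v4:0

step 1: dist = v0:inf,v1:4,v2:inf,v3:inf,v4:0
step 2: dist = v0:8,v1:4,v2:inf,v3:inf,v4:0
step 3: dist = v0:8,v1:4,v2:19,v3:inf,v4:0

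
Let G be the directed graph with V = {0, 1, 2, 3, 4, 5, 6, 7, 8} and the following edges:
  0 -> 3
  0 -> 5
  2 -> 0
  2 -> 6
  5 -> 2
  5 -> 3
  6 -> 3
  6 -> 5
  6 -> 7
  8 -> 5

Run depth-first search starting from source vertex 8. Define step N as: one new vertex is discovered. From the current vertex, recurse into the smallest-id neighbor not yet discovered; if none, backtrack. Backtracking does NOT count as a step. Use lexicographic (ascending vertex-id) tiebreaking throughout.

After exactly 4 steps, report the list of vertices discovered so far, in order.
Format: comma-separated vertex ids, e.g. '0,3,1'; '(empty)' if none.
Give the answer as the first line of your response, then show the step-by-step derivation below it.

8,5,2,0

step 1: discover 8; path=8; order=8
step 2: discover 5; path=8>5; order=8,5
step 3: discover 2; path=8>5>2; order=8,5,2
step 4: discover 0; path=8>5>2>0; order=8,5,2,0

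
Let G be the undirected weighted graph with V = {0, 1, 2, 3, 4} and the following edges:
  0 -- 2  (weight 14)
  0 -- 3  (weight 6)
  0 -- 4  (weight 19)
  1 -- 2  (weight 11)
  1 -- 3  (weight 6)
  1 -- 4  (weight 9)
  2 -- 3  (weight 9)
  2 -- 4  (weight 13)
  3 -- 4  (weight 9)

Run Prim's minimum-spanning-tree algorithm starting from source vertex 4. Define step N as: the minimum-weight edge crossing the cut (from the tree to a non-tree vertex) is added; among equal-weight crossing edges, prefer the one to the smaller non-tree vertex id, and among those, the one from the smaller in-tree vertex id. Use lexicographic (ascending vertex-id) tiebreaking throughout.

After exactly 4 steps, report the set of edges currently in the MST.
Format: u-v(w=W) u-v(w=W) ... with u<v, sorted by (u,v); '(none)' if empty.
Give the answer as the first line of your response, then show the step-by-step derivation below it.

0-3(w=6) 1-3(w=6) 1-4(w=9) 2-3(w=9)

step 1: add edge 1-4 (w=9); MST = {1-4(w=9)}
step 2: add edge 1-3 (w=6); MST = {1-3(w=6) 1-4(w=9)}
step 3: add edge 0-3 (w=6); MST = {0-3(w=6) 1-3(w=6) 1-4(w=9)}
step 4: add edge 2-3 (w=9); MST = {0-3(w=6) 1-3(w=6) 1-4(w=9) 2-3(w=9)}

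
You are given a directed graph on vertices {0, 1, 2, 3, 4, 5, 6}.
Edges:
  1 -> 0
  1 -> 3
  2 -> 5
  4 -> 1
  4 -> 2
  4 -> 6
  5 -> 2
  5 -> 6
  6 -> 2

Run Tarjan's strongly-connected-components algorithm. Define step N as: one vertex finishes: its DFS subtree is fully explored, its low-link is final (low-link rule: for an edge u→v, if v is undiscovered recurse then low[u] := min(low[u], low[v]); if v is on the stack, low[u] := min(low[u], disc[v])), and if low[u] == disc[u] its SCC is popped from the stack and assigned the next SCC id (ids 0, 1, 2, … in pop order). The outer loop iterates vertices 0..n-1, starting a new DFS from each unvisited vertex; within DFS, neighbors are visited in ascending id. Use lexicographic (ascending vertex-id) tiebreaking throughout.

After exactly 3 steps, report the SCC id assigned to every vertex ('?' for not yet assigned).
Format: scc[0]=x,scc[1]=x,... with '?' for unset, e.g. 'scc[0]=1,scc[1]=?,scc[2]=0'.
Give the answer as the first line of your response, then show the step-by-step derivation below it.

scc[0]=0,scc[1]=2,scc[2]=?,scc[3]=1,scc[4]=?,scc[5]=?,scc[6]=?

step 1: low=(low[0]=0,low[1]=?,low[2]=?,low[3]=?,low[4]=?,low[5]=?,low[6]=?); scc=(scc[0]=0,scc[1]=?,scc[2]=?,scc[3]=?,scc[4]=?,scc[5]=?,scc[6]=?)
step 2: low=(low[0]=0,low[1]=1,low[2]=?,low[3]=2,low[4]=?,low[5]=?,low[6]=?); scc=(scc[0]=0,scc[1]=?,scc[2]=?,scc[3]=1,scc[4]=?,scc[5]=?,scc[6]=?)
step 3: low=(low[0]=0,low[1]=1,low[2]=?,low[3]=2,low[4]=?,low[5]=?,low[6]=?); scc=(scc[0]=0,scc[1]=2,scc[2]=?,scc[3]=1,scc[4]=?,scc[5]=?,scc[6]=?)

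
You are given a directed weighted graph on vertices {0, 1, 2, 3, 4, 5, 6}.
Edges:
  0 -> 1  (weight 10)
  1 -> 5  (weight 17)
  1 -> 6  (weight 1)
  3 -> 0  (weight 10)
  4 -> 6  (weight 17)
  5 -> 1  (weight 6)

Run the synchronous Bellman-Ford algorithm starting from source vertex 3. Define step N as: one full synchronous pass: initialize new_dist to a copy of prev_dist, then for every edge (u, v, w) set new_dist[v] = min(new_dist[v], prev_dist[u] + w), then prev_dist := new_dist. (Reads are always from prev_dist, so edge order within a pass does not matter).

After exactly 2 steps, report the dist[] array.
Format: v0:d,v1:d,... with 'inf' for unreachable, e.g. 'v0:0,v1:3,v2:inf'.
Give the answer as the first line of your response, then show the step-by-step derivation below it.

v0:10,v1:20,v2:inf,v3:0,v4:inf,v5:inf,v6:inf

step 1: dist = v0:10,v1:inf,v2:inf,v3:0,v4:inf,v5:inf,v6:inf
step 2: dist = v0:10,v1:20,v2:inf,v3:0,v4:inf,v5:inf,v6:inf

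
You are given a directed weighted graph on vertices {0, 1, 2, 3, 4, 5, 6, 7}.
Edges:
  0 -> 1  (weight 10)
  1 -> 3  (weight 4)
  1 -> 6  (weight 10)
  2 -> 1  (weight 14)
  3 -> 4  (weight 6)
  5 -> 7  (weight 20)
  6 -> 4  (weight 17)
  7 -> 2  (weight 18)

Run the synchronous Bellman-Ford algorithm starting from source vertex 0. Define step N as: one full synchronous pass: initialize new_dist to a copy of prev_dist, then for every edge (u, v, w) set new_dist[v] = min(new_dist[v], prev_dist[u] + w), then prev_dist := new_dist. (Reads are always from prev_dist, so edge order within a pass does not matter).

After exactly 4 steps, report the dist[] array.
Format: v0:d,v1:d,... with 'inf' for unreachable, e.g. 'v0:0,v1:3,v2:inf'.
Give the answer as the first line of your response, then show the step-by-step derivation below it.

v0:0,v1:10,v2:inf,v3:14,v4:20,v5:inf,v6:20,v7:inf

step 1: dist = v0:0,v1:10,v2:inf,v3:inf,v4:inf,v5:inf,v6:inf,v7:inf
step 2: dist = v0:0,v1:10,v2:inf,v3:14,v4:inf,v5:inf,v6:20,v7:inf
step 3: dist = v0:0,v1:10,v2:inf,v3:14,v4:20,v5:inf,v6:20,v7:inf
step 4: dist = v0:0,v1:10,v2:inf,v3:14,v4:20,v5:inf,v6:20,v7:inf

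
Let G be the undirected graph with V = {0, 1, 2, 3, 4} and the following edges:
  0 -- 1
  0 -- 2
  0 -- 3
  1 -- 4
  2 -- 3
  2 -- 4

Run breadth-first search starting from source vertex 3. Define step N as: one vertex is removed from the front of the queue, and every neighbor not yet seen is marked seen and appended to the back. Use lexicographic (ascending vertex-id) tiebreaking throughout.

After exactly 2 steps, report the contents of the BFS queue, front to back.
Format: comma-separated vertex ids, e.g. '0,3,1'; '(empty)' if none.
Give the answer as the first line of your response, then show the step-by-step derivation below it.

2,1

step 1: dequeue 3; queue=[0,2]; order=3
step 2: dequeue 0; queue=[2,1]; order=3,0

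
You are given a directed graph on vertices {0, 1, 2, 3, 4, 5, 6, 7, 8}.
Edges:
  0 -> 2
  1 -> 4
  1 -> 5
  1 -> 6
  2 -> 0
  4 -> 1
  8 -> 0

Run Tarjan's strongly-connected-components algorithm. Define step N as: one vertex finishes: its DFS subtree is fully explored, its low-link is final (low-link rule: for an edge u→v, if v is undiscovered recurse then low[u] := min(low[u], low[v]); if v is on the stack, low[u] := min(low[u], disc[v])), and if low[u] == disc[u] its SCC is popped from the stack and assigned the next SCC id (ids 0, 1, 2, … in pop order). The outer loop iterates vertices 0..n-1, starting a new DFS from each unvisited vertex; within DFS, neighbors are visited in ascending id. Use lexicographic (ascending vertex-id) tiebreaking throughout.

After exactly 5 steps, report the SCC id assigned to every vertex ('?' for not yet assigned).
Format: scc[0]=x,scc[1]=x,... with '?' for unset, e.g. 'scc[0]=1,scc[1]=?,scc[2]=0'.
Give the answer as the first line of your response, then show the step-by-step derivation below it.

scc[0]=0,scc[1]=?,scc[2]=0,scc[3]=?,scc[4]=?,scc[5]=1,scc[6]=2,scc[7]=?,scc[8]=?

step 1: low=(low[0]=0,low[1]=?,low[2]=0,low[3]=?,low[4]=?,low[5]=?,low[6]=?,low[7]=?,low[8]=?); scc=(scc[0]=?,scc[1]=?,scc[2]=?,scc[3]=?,scc[4]=?,scc[5]=?,scc[6]=?,scc[7]=?,scc[8]=?)
step 2: low=(low[0]=0,low[1]=?,low[2]=0,low[3]=?,low[4]=?,low[5]=?,low[6]=?,low[7]=?,low[8]=?); scc=(scc[0]=0,scc[1]=?,scc[2]=0,scc[3]=?,scc[4]=?,scc[5]=?,scc[6]=?,scc[7]=?,scc[8]=?)
step 3: low=(low[0]=0,low[1]=2,low[2]=0,low[3]=?,low[4]=2,low[5]=?,low[6]=?,low[7]=?,low[8]=?); scc=(scc[0]=0,scc[1]=?,scc[2]=0,scc[3]=?,scc[4]=?,scc[5]=?,scc[6]=?,scc[7]=?,scc[8]=?)
step 4: low=(low[0]=0,low[1]=2,low[2]=0,low[3]=?,low[4]=2,low[5]=4,low[6]=?,low[7]=?,low[8]=?); scc=(scc[0]=0,scc[1]=?,scc[2]=0,scc[3]=?,scc[4]=?,scc[5]=1,scc[6]=?,scc[7]=?,scc[8]=?)
step 5: low=(low[0]=0,low[1]=2,low[2]=0,low[3]=?,low[4]=2,low[5]=4,low[6]=5,low[7]=?,low[8]=?); scc=(scc[0]=0,scc[1]=?,scc[2]=0,scc[3]=?,scc[4]=?,scc[5]=1,scc[6]=2,scc[7]=?,scc[8]=?)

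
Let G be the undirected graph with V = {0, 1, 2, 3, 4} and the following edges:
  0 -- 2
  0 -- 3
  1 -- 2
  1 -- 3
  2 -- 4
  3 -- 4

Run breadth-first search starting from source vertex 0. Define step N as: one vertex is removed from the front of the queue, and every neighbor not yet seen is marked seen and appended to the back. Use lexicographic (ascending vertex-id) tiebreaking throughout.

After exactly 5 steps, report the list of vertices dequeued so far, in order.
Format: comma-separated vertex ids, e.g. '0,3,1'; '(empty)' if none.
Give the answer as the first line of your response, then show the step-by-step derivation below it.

0,2,3,1,4

step 1: dequeue 0; queue=[2,3]; order=0
step 2: dequeue 2; queue=[3,1,4]; order=0,2
step 3: dequeue 3; queue=[1,4]; order=0,2,3
step 4: dequeue 1; queue=[4]; order=0,2,3,1
step 5: dequeue 4; queue=[(empty)]; order=0,2,3,1,4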